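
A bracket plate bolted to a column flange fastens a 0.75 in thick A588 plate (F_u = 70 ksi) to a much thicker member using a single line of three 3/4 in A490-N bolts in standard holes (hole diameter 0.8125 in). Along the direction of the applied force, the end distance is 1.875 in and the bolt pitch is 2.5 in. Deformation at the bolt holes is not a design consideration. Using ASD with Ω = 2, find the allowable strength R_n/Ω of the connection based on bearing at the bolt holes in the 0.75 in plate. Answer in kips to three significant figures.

176 kips

Per bolt r_n = 1.5 l_c t F_u ≤ 3.0 d t F_u; upper limit = 3.0 × 0.75 × 0.75 × 70 = 118.1 kips.
Edge bolt: l_c = 1.875 − 0.8125/2 = 1.469 in → 1.5 × 1.469 × 0.75 × 70 = 115.7 → r_n = 115.7 kips.
Interior bolts: l_c = 2.5 − 0.8125 = 1.688 in → 1.5 × 1.688 × 0.75 × 70 = 132.9 → r_n = 118.1 kips.
R_n = 1 × 115.7 + 2 × 118.1 = 351.9 kips.
Allowable strength R_n/Ω = 351.9 / 2 = 176 kips.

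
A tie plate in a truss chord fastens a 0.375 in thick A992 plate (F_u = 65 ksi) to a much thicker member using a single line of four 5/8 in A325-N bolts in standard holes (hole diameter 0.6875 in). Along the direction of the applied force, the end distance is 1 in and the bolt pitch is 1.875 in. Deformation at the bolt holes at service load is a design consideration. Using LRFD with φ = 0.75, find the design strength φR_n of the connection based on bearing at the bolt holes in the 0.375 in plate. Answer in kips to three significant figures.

Per bolt r_n = 1.2 l_c t F_u ≤ 2.4 d t F_u; upper limit = 2.4 × 0.625 × 0.375 × 65 = 36.56 kips.
Edge bolt: l_c = 1 − 0.6875/2 = 0.6562 in → 1.2 × 0.6562 × 0.375 × 65 = 19.2 → r_n = 19.2 kips.
Interior bolts: l_c = 1.875 − 0.6875 = 1.188 in → 1.2 × 1.188 × 0.375 × 65 = 34.73 → r_n = 34.73 kips.
R_n = 1 × 19.2 + 3 × 34.73 = 123.4 kips.
Design strength φR_n = 0.75 × 123.4 = 92.5 kips.

92.5 kips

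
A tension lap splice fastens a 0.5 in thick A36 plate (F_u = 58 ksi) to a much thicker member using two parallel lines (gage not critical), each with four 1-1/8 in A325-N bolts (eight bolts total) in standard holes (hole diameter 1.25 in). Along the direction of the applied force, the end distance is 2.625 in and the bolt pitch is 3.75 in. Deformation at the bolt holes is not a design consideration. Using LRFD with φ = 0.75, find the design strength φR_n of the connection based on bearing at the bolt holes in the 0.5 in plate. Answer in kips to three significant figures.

Per bolt r_n = 1.5 l_c t F_u ≤ 3.0 d t F_u; upper limit = 3.0 × 1.125 × 0.5 × 58 = 97.88 kips.
Edge bolt: l_c = 2.625 − 1.25/2 = 2 in → 1.5 × 2 × 0.5 × 58 = 87 → r_n = 87 kips.
Interior bolts: l_c = 3.75 − 1.25 = 2.5 in → 1.5 × 2.5 × 0.5 × 58 = 108.8 → r_n = 97.88 kips.
R_n = 2 × 87 + 6 × 97.88 = 761.2 kips.
Design strength φR_n = 0.75 × 761.2 = 571 kips.

571 kips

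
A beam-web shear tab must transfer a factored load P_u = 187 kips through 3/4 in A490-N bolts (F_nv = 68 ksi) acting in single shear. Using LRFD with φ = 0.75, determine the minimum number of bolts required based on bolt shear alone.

A_b = π·0.75²/4 = 0.4418 in².
Per-bolt design strength φR_n = 0.75 × 68 × 0.4418 × 1 = 22.53 kips.
n ≥ 187 / 22.53 = 8.3 → use 9 bolts.

9 bolts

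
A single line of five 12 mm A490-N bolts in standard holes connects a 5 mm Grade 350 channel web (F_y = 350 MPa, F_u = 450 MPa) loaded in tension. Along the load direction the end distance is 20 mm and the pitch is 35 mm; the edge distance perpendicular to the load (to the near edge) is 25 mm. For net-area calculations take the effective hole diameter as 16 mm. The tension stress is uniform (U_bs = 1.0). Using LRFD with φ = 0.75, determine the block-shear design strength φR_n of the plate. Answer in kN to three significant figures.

118 kN

Shear plane L_v = 20 + 4·35 = 160 mm; A_gv = 160 × 5 = 800 mm².
A_nv = (160 − 4.5·16) × 5 = 440 mm².
A_nt = (25 − 0.5·16) × 5 = 85 mm².
0.6 F_u A_nv = 118.8 kN; 0.6 F_y A_gv = 168 kN → shear rupture governs the shear term.
R_n = 118.8 + 1.0 × 450 × 85 / 1000 = 157.1 kN.
Design strength φR_n = 0.75 × 157.1 = 118 kN.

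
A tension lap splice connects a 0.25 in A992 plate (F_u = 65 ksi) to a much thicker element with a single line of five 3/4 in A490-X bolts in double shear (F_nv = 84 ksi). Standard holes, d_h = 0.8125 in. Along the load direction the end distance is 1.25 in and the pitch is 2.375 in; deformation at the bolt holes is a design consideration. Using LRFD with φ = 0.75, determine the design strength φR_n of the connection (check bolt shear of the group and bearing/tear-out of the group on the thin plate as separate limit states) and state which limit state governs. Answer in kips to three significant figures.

Bolt shear: A_b = π·0.75²/4 = 0.4418 in²; R_n = 84 × 0.4418 × 5 × 2 = 371.1 kips → 0.75 × 371.1 = 278 kips.
Bearing (1.2 l_c t F_u ≤ 2.4 d t F_u): upper limit = 2.4·0.75·0.25·65 = 29.25 kips.
  Edge l_c = 1.25 − 0.8125/2 = 0.8438 → r_n = 16.45 kips; interior l_c = 2.375 − 0.8125 = 1.562 → r_n = 29.25 kips.
  R_n,bearing = 1·16.45 + 4·29.25 = 133.5 kips → 0.75 × 133.5 = 100 kips.
Bearing governs: 100 kips.

100 kips (bearing governs)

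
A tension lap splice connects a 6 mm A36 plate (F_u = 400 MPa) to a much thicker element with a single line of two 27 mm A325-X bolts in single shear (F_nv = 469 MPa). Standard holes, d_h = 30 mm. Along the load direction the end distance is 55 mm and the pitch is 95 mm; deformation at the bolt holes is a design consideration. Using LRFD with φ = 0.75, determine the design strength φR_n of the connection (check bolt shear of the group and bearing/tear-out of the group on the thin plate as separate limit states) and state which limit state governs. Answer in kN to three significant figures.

Bolt shear: A_b = π·27²/4 = 572.6 mm²; R_n = 469 × 572.6 × 2 × 1 / 1000 = 537.1 kN → 0.75 × 537.1 = 403 kN.
Bearing (1.2 l_c t F_u ≤ 2.4 d t F_u): upper limit = 2.4·27·6·400 / 1000 = 155.5 kN.
  Edge l_c = 55 − 30/2 = 40 → r_n = 115.2 kN; interior l_c = 95 − 30 = 65 → r_n = 155.5 kN.
  R_n,bearing = 1·115.2 + 1·155.5 = 270.7 kN → 0.75 × 270.7 = 203 kN.
Bearing governs: 203 kN.

203 kN (bearing governs)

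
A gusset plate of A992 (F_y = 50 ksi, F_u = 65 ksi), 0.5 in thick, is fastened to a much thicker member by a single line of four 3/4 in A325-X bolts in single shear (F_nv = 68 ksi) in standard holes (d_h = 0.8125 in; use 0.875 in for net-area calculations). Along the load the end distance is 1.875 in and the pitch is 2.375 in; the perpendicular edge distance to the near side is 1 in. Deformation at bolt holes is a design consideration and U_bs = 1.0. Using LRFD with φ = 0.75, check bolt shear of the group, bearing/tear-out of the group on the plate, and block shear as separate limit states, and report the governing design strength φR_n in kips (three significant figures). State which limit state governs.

Bolt shear: A_b = π·0.75²/4 = 0.4418 in²; R_n = 68 × 0.4418 × 4 × 1 = 120.2 kips → 0.75 × 120.2 = 90.1 kips.
Bearing: edge l_c = 1.469, r_n = 57.28 kips; interior l_c = 1.562, r_n = 58.5 kips; R_n = 57.28 + 3·58.5 = 232.8 kips → 175 kips.
Block shear: A_gv = 4.5, A_nv = 2.969, A_nt = 0.2812 in²; R_n = min(0.6F_uA_nv, 0.6F_yA_gv) + U_bs·F_u·A_nt = 134.1 kips → 101 kips.
Bolt shear governs: 90.1 kips.

90.1 kips (bolt shear governs)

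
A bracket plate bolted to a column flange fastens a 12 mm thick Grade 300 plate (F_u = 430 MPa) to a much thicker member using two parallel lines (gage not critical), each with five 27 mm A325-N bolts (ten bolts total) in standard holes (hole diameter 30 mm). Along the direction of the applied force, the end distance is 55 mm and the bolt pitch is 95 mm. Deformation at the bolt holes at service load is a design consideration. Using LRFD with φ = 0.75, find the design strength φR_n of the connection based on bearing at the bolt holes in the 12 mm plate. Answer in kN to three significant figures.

2380 kN

Per bolt r_n = 1.2 l_c t F_u ≤ 2.4 d t F_u; upper limit = 2.4 × 27 × 12 × 430 / 1000 = 334.4 kN.
Edge bolt: l_c = 55 − 30/2 = 40 mm → 1.2 × 40 × 12 × 430 / 1000 = 247.7 → r_n = 247.7 kN.
Interior bolts: l_c = 95 − 30 = 65 mm → 1.2 × 65 × 12 × 430 / 1000 = 402.5 → r_n = 334.4 kN.
R_n = 2 × 247.7 + 8 × 334.4 = 3170 kN.
Design strength φR_n = 0.75 × 3170 = 2380 kN.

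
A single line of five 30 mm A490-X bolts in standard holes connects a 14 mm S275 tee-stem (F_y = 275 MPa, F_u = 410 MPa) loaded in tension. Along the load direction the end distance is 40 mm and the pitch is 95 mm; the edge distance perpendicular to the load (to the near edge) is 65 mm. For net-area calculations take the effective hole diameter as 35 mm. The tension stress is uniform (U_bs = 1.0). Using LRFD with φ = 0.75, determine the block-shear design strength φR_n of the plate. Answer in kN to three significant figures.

883 kN

Shear plane L_v = 40 + 4·95 = 420 mm; A_gv = 420 × 14 = 5880 mm².
A_nv = (420 − 4.5·35) × 14 = 3675 mm².
A_nt = (65 − 0.5·35) × 14 = 665 mm².
0.6 F_u A_nv = 904.1 kN; 0.6 F_y A_gv = 970.2 kN → shear rupture governs the shear term.
R_n = 904.1 + 1.0 × 410 × 665 / 1000 = 1177 kN.
Design strength φR_n = 0.75 × 1177 = 883 kN.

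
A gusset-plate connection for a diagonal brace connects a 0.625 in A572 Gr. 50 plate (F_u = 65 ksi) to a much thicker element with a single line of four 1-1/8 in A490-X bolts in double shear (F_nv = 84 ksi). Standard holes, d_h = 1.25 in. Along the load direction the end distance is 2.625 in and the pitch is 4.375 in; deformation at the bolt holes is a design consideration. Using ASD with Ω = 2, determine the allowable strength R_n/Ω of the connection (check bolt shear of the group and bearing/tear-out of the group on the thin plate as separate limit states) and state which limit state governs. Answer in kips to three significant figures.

213 kips (bearing governs)

Bolt shear: A_b = π·1.125²/4 = 0.994 in²; R_n = 84 × 0.994 × 4 × 2 = 668 kips → 668 / 2 = 334 kips.
Bearing (1.2 l_c t F_u ≤ 2.4 d t F_u): upper limit = 2.4·1.125·0.625·65 = 109.7 kips.
  Edge l_c = 2.625 − 1.25/2 = 2 → r_n = 97.5 kips; interior l_c = 4.375 − 1.25 = 3.125 → r_n = 109.7 kips.
  R_n,bearing = 1·97.5 + 3·109.7 = 426.6 kips → 426.6 / 2 = 213 kips.
Bearing governs: 213 kips.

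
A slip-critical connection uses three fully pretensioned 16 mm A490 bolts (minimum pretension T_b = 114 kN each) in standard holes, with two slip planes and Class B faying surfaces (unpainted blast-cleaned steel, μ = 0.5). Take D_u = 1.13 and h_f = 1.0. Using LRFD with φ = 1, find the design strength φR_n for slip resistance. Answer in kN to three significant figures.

386 kN

R_n = μ · D_u · h_f · T_b · n_s · n_b = 0.5 × 1.13 × 1.0 × 114 × 2 × 3 = 386.5 kN.
Design strength φR_n = 1 × 386.5 = 386 kN.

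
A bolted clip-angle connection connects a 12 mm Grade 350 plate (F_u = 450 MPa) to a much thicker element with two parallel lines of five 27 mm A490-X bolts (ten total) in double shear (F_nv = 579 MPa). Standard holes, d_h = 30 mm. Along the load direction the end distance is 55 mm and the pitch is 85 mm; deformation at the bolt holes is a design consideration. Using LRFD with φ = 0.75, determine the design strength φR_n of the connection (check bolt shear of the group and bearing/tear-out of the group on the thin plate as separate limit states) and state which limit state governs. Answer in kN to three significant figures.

2490 kN (bearing governs)

Bolt shear: A_b = π·27²/4 = 572.6 mm²; R_n = 579 × 572.6 × 10 × 2 / 1000 = 6630 kN → 0.75 × 6630 = 4970 kN.
Bearing (1.2 l_c t F_u ≤ 2.4 d t F_u): upper limit = 2.4·27·12·450 / 1000 = 349.9 kN.
  Edge l_c = 55 − 30/2 = 40 → r_n = 259.2 kN; interior l_c = 85 − 30 = 55 → r_n = 349.9 kN.
  R_n,bearing = 2·259.2 + 8·349.9 = 3318 kN → 0.75 × 3318 = 2490 kN.
Bearing governs: 2490 kN.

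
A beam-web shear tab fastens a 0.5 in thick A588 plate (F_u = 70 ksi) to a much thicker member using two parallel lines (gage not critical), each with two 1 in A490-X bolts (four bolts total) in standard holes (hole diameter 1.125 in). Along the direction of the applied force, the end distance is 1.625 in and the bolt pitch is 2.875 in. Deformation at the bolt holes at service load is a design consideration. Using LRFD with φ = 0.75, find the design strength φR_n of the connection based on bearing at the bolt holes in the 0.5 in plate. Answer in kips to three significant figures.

Per bolt r_n = 1.2 l_c t F_u ≤ 2.4 d t F_u; upper limit = 2.4 × 1 × 0.5 × 70 = 84 kips.
Edge bolt: l_c = 1.625 − 1.125/2 = 1.062 in → 1.2 × 1.062 × 0.5 × 70 = 44.62 → r_n = 44.62 kips.
Interior bolts: l_c = 2.875 − 1.125 = 1.75 in → 1.2 × 1.75 × 0.5 × 70 = 73.5 → r_n = 73.5 kips.
R_n = 2 × 44.62 + 2 × 73.5 = 236.2 kips.
Design strength φR_n = 0.75 × 236.2 = 177 kips.

177 kips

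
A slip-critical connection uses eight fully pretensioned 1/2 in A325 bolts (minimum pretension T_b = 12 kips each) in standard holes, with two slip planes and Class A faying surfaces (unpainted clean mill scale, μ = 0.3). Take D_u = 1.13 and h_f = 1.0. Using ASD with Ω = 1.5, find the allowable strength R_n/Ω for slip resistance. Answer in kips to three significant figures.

43.4 kips

R_n = μ · D_u · h_f · T_b · n_s · n_b = 0.3 × 1.13 × 1.0 × 12 × 2 × 8 = 65.09 kips.
Allowable strength R_n/Ω = 65.09 / 1.5 = 43.4 kips.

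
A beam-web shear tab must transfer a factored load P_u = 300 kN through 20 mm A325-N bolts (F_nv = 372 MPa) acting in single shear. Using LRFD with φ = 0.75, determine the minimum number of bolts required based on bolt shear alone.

A_b = π·20²/4 = 314.2 mm².
Per-bolt design strength φR_n = 0.75 × 372 × 314.2 × 1 / 1000 = 87.65 kN.
n ≥ 300 / 87.65 = 3.423 → use 4 bolts.

4 bolts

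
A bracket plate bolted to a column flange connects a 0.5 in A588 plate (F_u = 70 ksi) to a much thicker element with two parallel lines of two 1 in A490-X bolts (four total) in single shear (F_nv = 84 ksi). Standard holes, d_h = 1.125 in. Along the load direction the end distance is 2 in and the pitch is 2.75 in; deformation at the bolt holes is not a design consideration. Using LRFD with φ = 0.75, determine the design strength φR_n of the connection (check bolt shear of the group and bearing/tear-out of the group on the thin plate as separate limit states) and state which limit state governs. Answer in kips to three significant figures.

Bolt shear: A_b = π·1²/4 = 0.7854 in²; R_n = 84 × 0.7854 × 4 × 1 = 263.9 kips → 0.75 × 263.9 = 198 kips.
Bearing (1.5 l_c t F_u ≤ 3.0 d t F_u): upper limit = 3.0·1·0.5·70 = 105 kips.
  Edge l_c = 2 − 1.125/2 = 1.438 → r_n = 75.47 kips; interior l_c = 2.75 − 1.125 = 1.625 → r_n = 85.31 kips.
  R_n,bearing = 2·75.47 + 2·85.31 = 321.6 kips → 0.75 × 321.6 = 241 kips.
Bolt shear governs: 198 kips.

198 kips (bolt shear governs)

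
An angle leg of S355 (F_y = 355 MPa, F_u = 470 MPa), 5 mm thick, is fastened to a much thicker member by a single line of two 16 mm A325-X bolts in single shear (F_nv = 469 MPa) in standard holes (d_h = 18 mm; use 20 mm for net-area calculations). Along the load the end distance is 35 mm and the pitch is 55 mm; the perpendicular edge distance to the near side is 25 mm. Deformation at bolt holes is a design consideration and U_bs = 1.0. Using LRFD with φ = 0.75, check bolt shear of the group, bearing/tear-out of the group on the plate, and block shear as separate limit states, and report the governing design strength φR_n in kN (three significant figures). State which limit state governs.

89.9 kN (block shear governs)

Bolt shear: A_b = π·16²/4 = 201.1 mm²; R_n = 469 × 201.1 × 2 × 1 / 1000 = 188.6 kN → 0.75 × 188.6 = 141 kN.
Bearing: edge l_c = 26, r_n = 73.32 kN; interior l_c = 37, r_n = 90.24 kN; R_n = 73.32 + 1·90.24 = 163.6 kN → 123 kN.
Block shear: A_gv = 450, A_nv = 300, A_nt = 75 mm²; R_n = min(0.6F_uA_nv, 0.6F_yA_gv) + U_bs·F_u·A_nt = 119.9 kN → 89.9 kN.
Block shear governs: 89.9 kN.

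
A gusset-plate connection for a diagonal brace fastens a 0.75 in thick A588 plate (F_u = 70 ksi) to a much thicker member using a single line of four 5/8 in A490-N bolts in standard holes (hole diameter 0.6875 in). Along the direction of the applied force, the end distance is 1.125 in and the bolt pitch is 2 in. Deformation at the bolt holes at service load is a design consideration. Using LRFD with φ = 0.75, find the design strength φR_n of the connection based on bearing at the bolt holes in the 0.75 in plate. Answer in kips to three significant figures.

214 kips

Per bolt r_n = 1.2 l_c t F_u ≤ 2.4 d t F_u; upper limit = 2.4 × 0.625 × 0.75 × 70 = 78.75 kips.
Edge bolt: l_c = 1.125 − 0.6875/2 = 0.7812 in → 1.2 × 0.7812 × 0.75 × 70 = 49.22 → r_n = 49.22 kips.
Interior bolts: l_c = 2 − 0.6875 = 1.312 in → 1.2 × 1.312 × 0.75 × 70 = 82.69 → r_n = 78.75 kips.
R_n = 1 × 49.22 + 3 × 78.75 = 285.5 kips.
Design strength φR_n = 0.75 × 285.5 = 214 kips.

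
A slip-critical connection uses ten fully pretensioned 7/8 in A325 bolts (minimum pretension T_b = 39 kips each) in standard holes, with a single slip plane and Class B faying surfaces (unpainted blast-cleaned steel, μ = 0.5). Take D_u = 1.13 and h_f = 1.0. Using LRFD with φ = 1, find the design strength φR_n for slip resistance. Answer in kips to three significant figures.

220 kips

R_n = μ · D_u · h_f · T_b · n_s · n_b = 0.5 × 1.13 × 1.0 × 39 × 1 × 10 = 220.3 kips.
Design strength φR_n = 1 × 220.3 = 220 kips.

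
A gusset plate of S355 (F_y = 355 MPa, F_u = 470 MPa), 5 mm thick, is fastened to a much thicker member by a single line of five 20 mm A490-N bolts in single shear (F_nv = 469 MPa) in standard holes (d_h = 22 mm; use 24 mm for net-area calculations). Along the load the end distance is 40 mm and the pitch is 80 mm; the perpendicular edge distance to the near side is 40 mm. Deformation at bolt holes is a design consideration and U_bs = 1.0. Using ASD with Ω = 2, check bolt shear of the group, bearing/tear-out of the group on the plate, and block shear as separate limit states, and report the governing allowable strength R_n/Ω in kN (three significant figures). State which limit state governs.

211 kN (block shear governs)

Bolt shear: A_b = π·20²/4 = 314.2 mm²; R_n = 469 × 314.2 × 5 × 1 / 1000 = 736.7 kN → 736.7 / 2 = 368 kN.
Bearing: edge l_c = 29, r_n = 81.78 kN; interior l_c = 58, r_n = 112.8 kN; R_n = 81.78 + 4·112.8 = 533 kN → 266 kN.
Block shear: A_gv = 1800, A_nv = 1260, A_nt = 140 mm²; R_n = min(0.6F_uA_nv, 0.6F_yA_gv) + U_bs·F_u·A_nt = 421.1 kN → 211 kN.
Block shear governs: 211 kN.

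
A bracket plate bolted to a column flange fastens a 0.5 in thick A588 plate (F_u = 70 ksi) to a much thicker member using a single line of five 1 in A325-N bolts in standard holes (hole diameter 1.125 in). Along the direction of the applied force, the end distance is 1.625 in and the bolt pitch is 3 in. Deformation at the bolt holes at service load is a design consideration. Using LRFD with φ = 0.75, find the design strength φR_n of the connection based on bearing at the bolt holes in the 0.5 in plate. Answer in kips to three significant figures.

Per bolt r_n = 1.2 l_c t F_u ≤ 2.4 d t F_u; upper limit = 2.4 × 1 × 0.5 × 70 = 84 kips.
Edge bolt: l_c = 1.625 − 1.125/2 = 1.062 in → 1.2 × 1.062 × 0.5 × 70 = 44.62 → r_n = 44.62 kips.
Interior bolts: l_c = 3 − 1.125 = 1.875 in → 1.2 × 1.875 × 0.5 × 70 = 78.75 → r_n = 78.75 kips.
R_n = 1 × 44.62 + 4 × 78.75 = 359.6 kips.
Design strength φR_n = 0.75 × 359.6 = 270 kips.

270 kips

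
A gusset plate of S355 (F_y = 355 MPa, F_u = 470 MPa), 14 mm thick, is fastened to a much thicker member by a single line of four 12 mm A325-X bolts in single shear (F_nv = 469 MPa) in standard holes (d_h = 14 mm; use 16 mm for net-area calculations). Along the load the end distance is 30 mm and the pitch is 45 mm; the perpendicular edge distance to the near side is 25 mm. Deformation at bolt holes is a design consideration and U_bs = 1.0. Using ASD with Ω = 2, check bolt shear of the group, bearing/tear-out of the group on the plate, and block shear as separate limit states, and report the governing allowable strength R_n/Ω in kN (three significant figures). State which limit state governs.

Bolt shear: A_b = π·12²/4 = 113.1 mm²; R_n = 469 × 113.1 × 4 × 1 / 1000 = 212.2 kN → 212.2 / 2 = 106 kN.
Bearing: edge l_c = 23, r_n = 181.6 kN; interior l_c = 31, r_n = 189.5 kN; R_n = 181.6 + 3·189.5 = 750.1 kN → 375 kN.
Block shear: A_gv = 2310, A_nv = 1526, A_nt = 238 mm²; R_n = min(0.6F_uA_nv, 0.6F_yA_gv) + U_bs·F_u·A_nt = 542.2 kN → 271 kN.
Bolt shear governs: 106 kN.

106 kN (bolt shear governs)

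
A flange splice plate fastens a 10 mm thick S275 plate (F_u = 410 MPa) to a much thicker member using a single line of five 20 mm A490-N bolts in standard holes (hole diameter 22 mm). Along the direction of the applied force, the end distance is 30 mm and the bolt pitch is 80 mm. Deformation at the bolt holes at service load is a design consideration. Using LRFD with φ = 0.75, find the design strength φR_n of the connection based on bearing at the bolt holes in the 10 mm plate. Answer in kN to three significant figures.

661 kN

Per bolt r_n = 1.2 l_c t F_u ≤ 2.4 d t F_u; upper limit = 2.4 × 20 × 10 × 410 / 1000 = 196.8 kN.
Edge bolt: l_c = 30 − 22/2 = 19 mm → 1.2 × 19 × 10 × 410 / 1000 = 93.48 → r_n = 93.48 kN.
Interior bolts: l_c = 80 − 22 = 58 mm → 1.2 × 58 × 10 × 410 / 1000 = 285.4 → r_n = 196.8 kN.
R_n = 1 × 93.48 + 4 × 196.8 = 880.7 kN.
Design strength φR_n = 0.75 × 880.7 = 661 kN.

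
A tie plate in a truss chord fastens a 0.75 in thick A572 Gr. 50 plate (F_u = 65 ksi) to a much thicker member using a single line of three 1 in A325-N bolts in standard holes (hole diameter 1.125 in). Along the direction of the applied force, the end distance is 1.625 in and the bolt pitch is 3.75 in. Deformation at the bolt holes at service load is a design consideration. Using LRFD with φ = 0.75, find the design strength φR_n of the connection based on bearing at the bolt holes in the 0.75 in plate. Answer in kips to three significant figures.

222 kips

Per bolt r_n = 1.2 l_c t F_u ≤ 2.4 d t F_u; upper limit = 2.4 × 1 × 0.75 × 65 = 117 kips.
Edge bolt: l_c = 1.625 − 1.125/2 = 1.062 in → 1.2 × 1.062 × 0.75 × 65 = 62.16 → r_n = 62.16 kips.
Interior bolts: l_c = 3.75 − 1.125 = 2.625 in → 1.2 × 2.625 × 0.75 × 65 = 153.6 → r_n = 117 kips.
R_n = 1 × 62.16 + 2 × 117 = 296.2 kips.
Design strength φR_n = 0.75 × 296.2 = 222 kips.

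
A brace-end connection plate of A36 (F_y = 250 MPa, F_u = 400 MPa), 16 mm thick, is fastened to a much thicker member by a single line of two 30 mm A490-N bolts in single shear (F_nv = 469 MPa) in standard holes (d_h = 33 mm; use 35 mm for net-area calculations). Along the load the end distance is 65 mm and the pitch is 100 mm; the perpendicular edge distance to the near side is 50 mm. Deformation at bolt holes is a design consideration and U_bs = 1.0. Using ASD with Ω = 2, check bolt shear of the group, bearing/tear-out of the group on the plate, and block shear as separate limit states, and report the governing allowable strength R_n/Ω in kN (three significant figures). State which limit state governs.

302 kN (block shear governs)

Bolt shear: A_b = π·30²/4 = 706.9 mm²; R_n = 469 × 706.9 × 2 × 1 / 1000 = 663 kN → 663 / 2 = 332 kN.
Bearing: edge l_c = 48.5, r_n = 372.5 kN; interior l_c = 67, r_n = 460.8 kN; R_n = 372.5 + 1·460.8 = 833.3 kN → 417 kN.
Block shear: A_gv = 2640, A_nv = 1800, A_nt = 520 mm²; R_n = min(0.6F_uA_nv, 0.6F_yA_gv) + U_bs·F_u·A_nt = 604 kN → 302 kN.
Block shear governs: 302 kN.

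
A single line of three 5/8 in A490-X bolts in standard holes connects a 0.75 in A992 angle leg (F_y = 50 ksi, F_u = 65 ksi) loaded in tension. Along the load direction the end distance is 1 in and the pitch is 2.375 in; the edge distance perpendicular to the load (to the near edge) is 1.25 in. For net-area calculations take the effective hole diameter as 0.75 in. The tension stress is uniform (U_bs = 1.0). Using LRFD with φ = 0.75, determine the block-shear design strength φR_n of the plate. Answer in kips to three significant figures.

Shear plane L_v = 1 + 2·2.375 = 5.75 in; A_gv = 5.75 × 0.75 = 4.312 in².
A_nv = (5.75 − 2.5·0.75) × 0.75 = 2.906 in².
A_nt = (1.25 − 0.5·0.75) × 0.75 = 0.6562 in².
0.6 F_u A_nv = 113.3 kips; 0.6 F_y A_gv = 129.4 kips → shear rupture governs the shear term.
R_n = 113.3 + 1.0 × 65 × 0.6562 = 156 kips.
Design strength φR_n = 0.75 × 156 = 117 kips.

117 kips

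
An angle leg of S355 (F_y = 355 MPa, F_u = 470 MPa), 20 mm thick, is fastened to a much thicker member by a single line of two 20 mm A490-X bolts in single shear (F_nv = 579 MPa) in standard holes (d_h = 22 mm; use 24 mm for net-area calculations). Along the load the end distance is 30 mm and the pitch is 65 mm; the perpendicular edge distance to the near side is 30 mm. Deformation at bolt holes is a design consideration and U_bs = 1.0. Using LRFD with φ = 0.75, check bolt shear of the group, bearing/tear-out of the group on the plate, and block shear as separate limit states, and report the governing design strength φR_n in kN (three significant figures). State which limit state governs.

Bolt shear: A_b = π·20²/4 = 314.2 mm²; R_n = 579 × 314.2 × 2 × 1 / 1000 = 363.8 kN → 0.75 × 363.8 = 273 kN.
Bearing: edge l_c = 19, r_n = 214.3 kN; interior l_c = 43, r_n = 451.2 kN; R_n = 214.3 + 1·451.2 = 665.5 kN → 499 kN.
Block shear: A_gv = 1900, A_nv = 1180, A_nt = 360 mm²; R_n = min(0.6F_uA_nv, 0.6F_yA_gv) + U_bs·F_u·A_nt = 502 kN → 376 kN.
Bolt shear governs: 273 kN.

273 kN (bolt shear governs)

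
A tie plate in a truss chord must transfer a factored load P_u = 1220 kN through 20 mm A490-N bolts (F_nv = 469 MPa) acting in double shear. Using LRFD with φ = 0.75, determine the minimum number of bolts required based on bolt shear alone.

6 bolts

A_b = π·20²/4 = 314.2 mm².
Per-bolt design strength φR_n = 0.75 × 469 × 314.2 × 2 / 1000 = 221 kN.
n ≥ 1220 / 221 = 5.52 → use 6 bolts.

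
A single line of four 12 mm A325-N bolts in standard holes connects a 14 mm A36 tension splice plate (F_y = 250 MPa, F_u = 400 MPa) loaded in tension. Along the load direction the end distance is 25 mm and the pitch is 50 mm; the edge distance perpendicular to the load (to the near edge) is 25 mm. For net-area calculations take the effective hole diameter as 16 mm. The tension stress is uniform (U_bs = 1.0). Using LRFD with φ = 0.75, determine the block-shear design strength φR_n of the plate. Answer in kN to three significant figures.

Shear plane L_v = 25 + 3·50 = 175 mm; A_gv = 175 × 14 = 2450 mm².
A_nv = (175 − 3.5·16) × 14 = 1666 mm².
A_nt = (25 − 0.5·16) × 14 = 238 mm².
0.6 F_u A_nv = 399.8 kN; 0.6 F_y A_gv = 367.5 kN → shear yielding governs the shear term.
R_n = 367.5 + 1.0 × 400 × 238 / 1000 = 462.7 kN.
Design strength φR_n = 0.75 × 462.7 = 347 kN.

347 kN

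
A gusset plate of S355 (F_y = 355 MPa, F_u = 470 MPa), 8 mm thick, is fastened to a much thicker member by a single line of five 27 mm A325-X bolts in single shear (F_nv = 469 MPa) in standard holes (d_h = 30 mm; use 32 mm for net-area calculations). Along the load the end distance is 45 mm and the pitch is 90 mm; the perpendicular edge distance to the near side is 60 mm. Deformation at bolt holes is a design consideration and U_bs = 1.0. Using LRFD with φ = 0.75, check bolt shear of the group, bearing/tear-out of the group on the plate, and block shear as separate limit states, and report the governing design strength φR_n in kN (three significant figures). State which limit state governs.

Bolt shear: A_b = π·27²/4 = 572.6 mm²; R_n = 469 × 572.6 × 5 × 1 / 1000 = 1343 kN → 0.75 × 1343 = 1010 kN.
Bearing: edge l_c = 30, r_n = 135.4 kN; interior l_c = 60, r_n = 243.6 kN; R_n = 135.4 + 4·243.6 = 1110 kN → 832 kN.
Block shear: A_gv = 3240, A_nv = 2088, A_nt = 352 mm²; R_n = min(0.6F_uA_nv, 0.6F_yA_gv) + U_bs·F_u·A_nt = 754.3 kN → 566 kN.
Block shear governs: 566 kN.

566 kN (block shear governs)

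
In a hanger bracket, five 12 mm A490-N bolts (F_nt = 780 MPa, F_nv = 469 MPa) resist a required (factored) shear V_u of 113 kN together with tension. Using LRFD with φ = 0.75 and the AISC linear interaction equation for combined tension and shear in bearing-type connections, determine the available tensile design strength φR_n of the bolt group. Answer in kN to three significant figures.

A_b = π·12²/4 = 113.1 mm²; f_rv = 113 × 1000 / (5 × 113.1) = 199.8 MPa.
F'_nt = 1.3 F_nt − (F_nt / φF_nv) f_rv = 1.3·780 − (780/(0.75·469))·199.8 = 570.9 MPa, capped at F_nt → F'_nt = 570.9 MPa.
R_n = F'_nt · A_b · n = 570.9 × 113.1 × 5 / 1000 = 322.8 kN.
Design strength φR_n = 0.75 × 322.8 = 242 kN.

242 kN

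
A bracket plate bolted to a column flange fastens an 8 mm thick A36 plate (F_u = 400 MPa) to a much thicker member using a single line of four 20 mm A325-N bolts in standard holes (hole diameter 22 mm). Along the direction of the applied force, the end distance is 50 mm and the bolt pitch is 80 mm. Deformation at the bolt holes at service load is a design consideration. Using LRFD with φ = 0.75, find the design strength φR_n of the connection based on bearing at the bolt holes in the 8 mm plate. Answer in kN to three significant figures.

Per bolt r_n = 1.2 l_c t F_u ≤ 2.4 d t F_u; upper limit = 2.4 × 20 × 8 × 400 / 1000 = 153.6 kN.
Edge bolt: l_c = 50 − 22/2 = 39 mm → 1.2 × 39 × 8 × 400 / 1000 = 149.8 → r_n = 149.8 kN.
Interior bolts: l_c = 80 − 22 = 58 mm → 1.2 × 58 × 8 × 400 / 1000 = 222.7 → r_n = 153.6 kN.
R_n = 1 × 149.8 + 3 × 153.6 = 610.6 kN.
Design strength φR_n = 0.75 × 610.6 = 458 kN.

458 kN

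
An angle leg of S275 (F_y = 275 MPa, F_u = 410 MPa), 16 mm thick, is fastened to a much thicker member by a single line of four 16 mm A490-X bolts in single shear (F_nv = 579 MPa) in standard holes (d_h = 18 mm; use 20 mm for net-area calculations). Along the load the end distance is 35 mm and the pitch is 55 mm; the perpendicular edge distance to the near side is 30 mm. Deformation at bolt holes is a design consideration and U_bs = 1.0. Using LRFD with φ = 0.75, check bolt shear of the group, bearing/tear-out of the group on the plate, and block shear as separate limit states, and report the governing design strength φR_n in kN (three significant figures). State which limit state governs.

349 kN (bolt shear governs)

Bolt shear: A_b = π·16²/4 = 201.1 mm²; R_n = 579 × 201.1 × 4 × 1 / 1000 = 465.7 kN → 0.75 × 465.7 = 349 kN.
Bearing: edge l_c = 26, r_n = 204.7 kN; interior l_c = 37, r_n = 251.9 kN; R_n = 204.7 + 3·251.9 = 960.4 kN → 720 kN.
Block shear: A_gv = 3200, A_nv = 2080, A_nt = 320 mm²; R_n = min(0.6F_uA_nv, 0.6F_yA_gv) + U_bs·F_u·A_nt = 642.9 kN → 482 kN.
Bolt shear governs: 349 kN.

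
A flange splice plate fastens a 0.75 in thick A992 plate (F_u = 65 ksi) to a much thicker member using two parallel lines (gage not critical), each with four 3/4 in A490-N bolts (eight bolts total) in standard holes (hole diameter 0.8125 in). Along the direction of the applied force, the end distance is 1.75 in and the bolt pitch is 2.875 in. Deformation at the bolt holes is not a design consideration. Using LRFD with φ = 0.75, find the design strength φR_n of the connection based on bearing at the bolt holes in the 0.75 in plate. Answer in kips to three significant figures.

Per bolt r_n = 1.5 l_c t F_u ≤ 3.0 d t F_u; upper limit = 3.0 × 0.75 × 0.75 × 65 = 109.7 kips.
Edge bolt: l_c = 1.75 − 0.8125/2 = 1.344 in → 1.5 × 1.344 × 0.75 × 65 = 98.26 → r_n = 98.26 kips.
Interior bolts: l_c = 2.875 − 0.8125 = 2.062 in → 1.5 × 2.062 × 0.75 × 65 = 150.8 → r_n = 109.7 kips.
R_n = 2 × 98.26 + 6 × 109.7 = 854.6 kips.
Design strength φR_n = 0.75 × 854.6 = 641 kips.

641 kips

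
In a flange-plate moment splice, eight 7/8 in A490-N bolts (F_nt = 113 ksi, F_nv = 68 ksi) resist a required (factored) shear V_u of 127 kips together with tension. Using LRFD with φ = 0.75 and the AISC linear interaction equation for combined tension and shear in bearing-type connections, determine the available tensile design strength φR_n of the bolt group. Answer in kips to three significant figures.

A_b = π·0.875²/4 = 0.6013 in²; f_rv = 127 / (8 × 0.6013) = 26.4 ksi.
F'_nt = 1.3 F_nt − (F_nt / φF_nv) f_rv = 1.3·113 − (113/(0.75·68))·26.4 = 88.41 ksi, capped at F_nt → F'_nt = 88.41 ksi.
R_n = F'_nt · A_b · n = 88.41 × 0.6013 × 8 = 425.3 kips.
Design strength φR_n = 0.75 × 425.3 = 319 kips.

319 kips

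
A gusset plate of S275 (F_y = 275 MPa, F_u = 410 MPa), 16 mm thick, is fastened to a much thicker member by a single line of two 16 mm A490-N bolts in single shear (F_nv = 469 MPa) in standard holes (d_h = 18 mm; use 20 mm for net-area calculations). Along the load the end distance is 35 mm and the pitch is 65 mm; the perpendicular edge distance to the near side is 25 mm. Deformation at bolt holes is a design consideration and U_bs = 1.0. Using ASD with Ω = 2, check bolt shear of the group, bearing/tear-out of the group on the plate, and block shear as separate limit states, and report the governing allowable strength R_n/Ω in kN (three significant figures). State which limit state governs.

Bolt shear: A_b = π·16²/4 = 201.1 mm²; R_n = 469 × 201.1 × 2 × 1 / 1000 = 188.6 kN → 188.6 / 2 = 94.3 kN.
Bearing: edge l_c = 26, r_n = 204.7 kN; interior l_c = 47, r_n = 251.9 kN; R_n = 204.7 + 1·251.9 = 456.6 kN → 228 kN.
Block shear: A_gv = 1600, A_nv = 1120, A_nt = 240 mm²; R_n = min(0.6F_uA_nv, 0.6F_yA_gv) + U_bs·F_u·A_nt = 362.4 kN → 181 kN.
Bolt shear governs: 94.3 kN.

94.3 kN (bolt shear governs)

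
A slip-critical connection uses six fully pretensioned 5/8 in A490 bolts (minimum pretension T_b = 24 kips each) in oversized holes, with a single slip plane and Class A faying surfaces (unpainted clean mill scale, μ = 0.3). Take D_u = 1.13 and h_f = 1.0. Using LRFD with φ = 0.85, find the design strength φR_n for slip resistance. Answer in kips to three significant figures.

41.5 kips

R_n = μ · D_u · h_f · T_b · n_s · n_b = 0.3 × 1.13 × 1.0 × 24 × 1 × 6 = 48.82 kips.
Design strength φR_n = 0.85 × 48.82 = 41.5 kips.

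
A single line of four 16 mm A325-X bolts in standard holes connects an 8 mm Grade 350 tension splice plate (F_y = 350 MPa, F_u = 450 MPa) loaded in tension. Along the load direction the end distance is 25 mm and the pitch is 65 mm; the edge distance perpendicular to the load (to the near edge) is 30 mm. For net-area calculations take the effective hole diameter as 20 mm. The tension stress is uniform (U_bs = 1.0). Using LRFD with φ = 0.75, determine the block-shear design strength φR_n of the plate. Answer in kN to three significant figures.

Shear plane L_v = 25 + 3·65 = 220 mm; A_gv = 220 × 8 = 1760 mm².
A_nv = (220 − 3.5·20) × 8 = 1200 mm².
A_nt = (30 − 0.5·20) × 8 = 160 mm².
0.6 F_u A_nv = 324 kN; 0.6 F_y A_gv = 369.6 kN → shear rupture governs the shear term.
R_n = 324 + 1.0 × 450 × 160 / 1000 = 396 kN.
Design strength φR_n = 0.75 × 396 = 297 kN.

297 kN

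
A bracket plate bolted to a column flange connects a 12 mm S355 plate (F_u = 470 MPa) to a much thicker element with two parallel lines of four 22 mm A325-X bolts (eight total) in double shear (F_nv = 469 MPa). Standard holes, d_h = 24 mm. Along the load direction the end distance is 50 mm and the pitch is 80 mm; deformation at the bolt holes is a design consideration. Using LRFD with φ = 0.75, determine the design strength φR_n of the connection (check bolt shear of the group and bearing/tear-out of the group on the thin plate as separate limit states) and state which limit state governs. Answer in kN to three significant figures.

Bolt shear: A_b = π·22²/4 = 380.1 mm²; R_n = 469 × 380.1 × 8 × 2 / 1000 = 2853 kN → 0.75 × 2853 = 2140 kN.
Bearing (1.2 l_c t F_u ≤ 2.4 d t F_u): upper limit = 2.4·22·12·470 / 1000 = 297.8 kN.
  Edge l_c = 50 − 24/2 = 38 → r_n = 257.2 kN; interior l_c = 80 − 24 = 56 → r_n = 297.8 kN.
  R_n,bearing = 2·257.2 + 6·297.8 = 2301 kN → 0.75 × 2301 = 1730 kN.
Bearing governs: 1730 kN.

1730 kN (bearing governs)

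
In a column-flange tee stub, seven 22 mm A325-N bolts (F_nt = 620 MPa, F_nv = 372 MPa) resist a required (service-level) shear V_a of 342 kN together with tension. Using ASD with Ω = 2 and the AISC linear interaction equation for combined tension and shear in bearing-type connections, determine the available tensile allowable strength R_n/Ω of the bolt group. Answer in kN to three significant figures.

502 kN

A_b = π·22²/4 = 380.1 mm²; f_rv = 342 × 1000 / (7 × 380.1) = 128.5 MPa.
F'_nt = 1.3 F_nt − (Ω F_nt / F_nv) f_rv = 1.3·620 − (2·620/372)·128.5 = 377.6 MPa, capped at F_nt → F'_nt = 377.6 MPa.
R_n = F'_nt · A_b · n = 377.6 × 380.1 × 7 / 1000 = 1005 kN.
Allowable strength R_n/Ω = 1005 / 2 = 502 kN.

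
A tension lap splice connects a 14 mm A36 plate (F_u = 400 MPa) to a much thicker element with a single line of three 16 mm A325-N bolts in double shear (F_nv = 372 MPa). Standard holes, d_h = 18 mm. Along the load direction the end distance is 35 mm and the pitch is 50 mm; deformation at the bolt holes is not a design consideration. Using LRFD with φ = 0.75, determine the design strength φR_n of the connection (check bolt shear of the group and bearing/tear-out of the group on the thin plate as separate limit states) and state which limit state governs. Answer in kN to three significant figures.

337 kN (bolt shear governs)

Bolt shear: A_b = π·16²/4 = 201.1 mm²; R_n = 372 × 201.1 × 3 × 2 / 1000 = 448.8 kN → 0.75 × 448.8 = 337 kN.
Bearing (1.5 l_c t F_u ≤ 3.0 d t F_u): upper limit = 3.0·16·14·400 / 1000 = 268.8 kN.
  Edge l_c = 35 − 18/2 = 26 → r_n = 218.4 kN; interior l_c = 50 − 18 = 32 → r_n = 268.8 kN.
  R_n,bearing = 1·218.4 + 2·268.8 = 756 kN → 0.75 × 756 = 567 kN.
Bolt shear governs: 337 kN.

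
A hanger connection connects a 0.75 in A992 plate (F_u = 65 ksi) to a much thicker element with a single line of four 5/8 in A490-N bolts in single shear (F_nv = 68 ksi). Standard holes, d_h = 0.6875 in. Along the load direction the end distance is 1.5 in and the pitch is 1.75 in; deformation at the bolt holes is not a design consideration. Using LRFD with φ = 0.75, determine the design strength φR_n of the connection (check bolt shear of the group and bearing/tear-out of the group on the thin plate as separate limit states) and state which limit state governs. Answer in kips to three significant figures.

Bolt shear: A_b = π·0.625²/4 = 0.3068 in²; R_n = 68 × 0.3068 × 4 × 1 = 83.45 kips → 0.75 × 83.45 = 62.6 kips.
Bearing (1.5 l_c t F_u ≤ 3.0 d t F_u): upper limit = 3.0·0.625·0.75·65 = 91.41 kips.
  Edge l_c = 1.5 − 0.6875/2 = 1.156 → r_n = 84.55 kips; interior l_c = 1.75 − 0.6875 = 1.062 → r_n = 77.7 kips.
  R_n,bearing = 1·84.55 + 3·77.7 = 317.6 kips → 0.75 × 317.6 = 238 kips.
Bolt shear governs: 62.6 kips.

62.6 kips (bolt shear governs)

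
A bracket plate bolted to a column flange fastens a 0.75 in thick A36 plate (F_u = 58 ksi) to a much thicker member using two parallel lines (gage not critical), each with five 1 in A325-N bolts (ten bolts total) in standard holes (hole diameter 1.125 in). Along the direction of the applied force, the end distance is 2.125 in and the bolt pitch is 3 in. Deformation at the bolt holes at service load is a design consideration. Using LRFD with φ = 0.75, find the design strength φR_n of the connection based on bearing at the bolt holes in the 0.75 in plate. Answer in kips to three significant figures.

Per bolt r_n = 1.2 l_c t F_u ≤ 2.4 d t F_u; upper limit = 2.4 × 1 × 0.75 × 58 = 104.4 kips.
Edge bolt: l_c = 2.125 − 1.125/2 = 1.562 in → 1.2 × 1.562 × 0.75 × 58 = 81.56 → r_n = 81.56 kips.
Interior bolts: l_c = 3 − 1.125 = 1.875 in → 1.2 × 1.875 × 0.75 × 58 = 97.88 → r_n = 97.88 kips.
R_n = 2 × 81.56 + 8 × 97.88 = 946.1 kips.
Design strength φR_n = 0.75 × 946.1 = 710 kips.

710 kips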